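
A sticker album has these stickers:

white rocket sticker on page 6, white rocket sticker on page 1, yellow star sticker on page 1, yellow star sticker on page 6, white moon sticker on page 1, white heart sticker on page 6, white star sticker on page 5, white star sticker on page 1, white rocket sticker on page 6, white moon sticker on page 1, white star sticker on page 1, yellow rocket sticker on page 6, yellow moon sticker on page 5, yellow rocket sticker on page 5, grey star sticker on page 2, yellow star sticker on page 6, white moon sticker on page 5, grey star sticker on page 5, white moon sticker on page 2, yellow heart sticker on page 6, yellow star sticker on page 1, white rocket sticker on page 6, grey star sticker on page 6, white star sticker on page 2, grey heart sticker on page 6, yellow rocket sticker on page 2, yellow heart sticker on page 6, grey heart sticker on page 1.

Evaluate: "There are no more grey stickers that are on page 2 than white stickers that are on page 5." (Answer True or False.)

True

|grey stickers on page 2| = 1.
|white stickers on page 5| = 2.
The claim requires 1 ≤ 2, which holds.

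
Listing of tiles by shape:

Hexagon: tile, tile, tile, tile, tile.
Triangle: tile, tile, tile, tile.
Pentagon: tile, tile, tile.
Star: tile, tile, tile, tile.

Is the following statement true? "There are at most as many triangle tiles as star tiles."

True

triangle tiles: 4.
star tiles: 4.
The claim requires 4 ≤ 4, which holds.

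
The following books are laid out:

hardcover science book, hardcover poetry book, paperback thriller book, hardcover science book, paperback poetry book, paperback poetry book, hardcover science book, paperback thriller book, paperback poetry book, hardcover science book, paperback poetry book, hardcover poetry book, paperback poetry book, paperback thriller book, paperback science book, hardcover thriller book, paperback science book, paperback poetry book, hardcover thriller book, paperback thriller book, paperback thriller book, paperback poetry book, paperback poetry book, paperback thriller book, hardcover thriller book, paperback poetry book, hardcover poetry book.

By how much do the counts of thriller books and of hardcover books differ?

1

thriller books: 9. hardcover books: 10.
|9 − 10| = 10 − 9 = 1.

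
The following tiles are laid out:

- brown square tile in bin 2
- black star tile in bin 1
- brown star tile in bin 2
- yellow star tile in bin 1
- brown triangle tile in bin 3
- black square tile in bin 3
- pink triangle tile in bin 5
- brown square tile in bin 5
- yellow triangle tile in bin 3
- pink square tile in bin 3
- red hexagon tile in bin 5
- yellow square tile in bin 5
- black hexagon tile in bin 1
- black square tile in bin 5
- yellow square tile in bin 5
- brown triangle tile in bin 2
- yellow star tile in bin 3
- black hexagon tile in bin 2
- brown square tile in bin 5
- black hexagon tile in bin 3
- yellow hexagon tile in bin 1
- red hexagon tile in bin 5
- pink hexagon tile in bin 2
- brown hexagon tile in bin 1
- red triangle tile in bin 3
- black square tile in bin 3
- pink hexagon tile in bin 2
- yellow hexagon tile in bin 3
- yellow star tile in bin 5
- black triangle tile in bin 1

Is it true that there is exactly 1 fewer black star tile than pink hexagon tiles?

black star tiles: 1.
pink hexagon tiles: 2.
The claim requires 2 − 1 (= 1) to equal 1, which holds.

True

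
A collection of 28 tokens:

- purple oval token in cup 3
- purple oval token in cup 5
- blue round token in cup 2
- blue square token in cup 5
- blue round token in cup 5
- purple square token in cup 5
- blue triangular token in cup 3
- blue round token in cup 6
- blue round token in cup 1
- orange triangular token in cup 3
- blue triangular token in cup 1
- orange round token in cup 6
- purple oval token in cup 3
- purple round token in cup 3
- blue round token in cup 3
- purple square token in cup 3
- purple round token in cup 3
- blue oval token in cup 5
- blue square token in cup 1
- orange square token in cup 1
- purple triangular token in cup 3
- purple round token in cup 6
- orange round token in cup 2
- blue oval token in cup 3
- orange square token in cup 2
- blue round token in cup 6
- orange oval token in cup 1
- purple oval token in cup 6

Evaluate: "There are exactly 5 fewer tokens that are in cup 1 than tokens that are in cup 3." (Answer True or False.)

tokens in cup 1: 5.
tokens in cup 3: 10.
The claim requires 10 − 5 (= 5) to equal 5, which holds.

True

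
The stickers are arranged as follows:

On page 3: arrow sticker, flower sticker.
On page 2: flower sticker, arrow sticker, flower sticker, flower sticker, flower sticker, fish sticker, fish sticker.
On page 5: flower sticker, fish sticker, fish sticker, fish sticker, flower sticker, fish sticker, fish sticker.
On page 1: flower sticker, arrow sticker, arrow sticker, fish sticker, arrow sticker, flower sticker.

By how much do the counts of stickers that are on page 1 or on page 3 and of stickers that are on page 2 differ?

1

stickers on page 1 or on page 3: 8. stickers on page 2: 7.
|8 − 7| = 8 − 7 = 1.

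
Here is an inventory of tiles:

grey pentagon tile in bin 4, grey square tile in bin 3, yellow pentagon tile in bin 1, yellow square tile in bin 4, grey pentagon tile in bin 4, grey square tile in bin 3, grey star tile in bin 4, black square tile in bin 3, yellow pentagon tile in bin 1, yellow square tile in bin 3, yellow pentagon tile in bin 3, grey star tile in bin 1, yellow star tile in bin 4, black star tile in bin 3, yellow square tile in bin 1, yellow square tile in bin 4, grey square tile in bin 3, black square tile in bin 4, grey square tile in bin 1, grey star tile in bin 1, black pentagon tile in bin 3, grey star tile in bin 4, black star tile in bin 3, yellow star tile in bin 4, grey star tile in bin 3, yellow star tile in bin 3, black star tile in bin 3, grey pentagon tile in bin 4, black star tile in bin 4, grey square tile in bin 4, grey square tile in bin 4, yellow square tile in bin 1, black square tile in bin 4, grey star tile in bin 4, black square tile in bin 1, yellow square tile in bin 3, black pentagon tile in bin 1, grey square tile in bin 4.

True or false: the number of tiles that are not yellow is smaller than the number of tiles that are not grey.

False

|tiles that are not yellow| = 26.
|tiles that are not grey| = 22.
The claim requires 26 < 22, which does not hold.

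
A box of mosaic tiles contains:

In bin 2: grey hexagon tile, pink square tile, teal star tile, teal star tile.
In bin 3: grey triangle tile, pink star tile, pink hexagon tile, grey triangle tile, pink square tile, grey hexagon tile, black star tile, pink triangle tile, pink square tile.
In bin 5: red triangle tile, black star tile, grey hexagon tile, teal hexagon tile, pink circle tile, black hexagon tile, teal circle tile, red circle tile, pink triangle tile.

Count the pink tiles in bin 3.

5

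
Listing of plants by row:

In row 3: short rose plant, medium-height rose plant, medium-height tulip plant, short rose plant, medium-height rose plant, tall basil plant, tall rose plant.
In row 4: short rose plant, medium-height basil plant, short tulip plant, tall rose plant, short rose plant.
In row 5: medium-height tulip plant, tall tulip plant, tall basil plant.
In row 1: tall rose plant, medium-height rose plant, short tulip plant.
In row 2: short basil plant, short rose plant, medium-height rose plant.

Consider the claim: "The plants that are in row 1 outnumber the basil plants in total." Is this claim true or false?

There are 3 plants in row 1.
There are 4 basil plants.
The claim requires 3 > 4, which does not hold.

False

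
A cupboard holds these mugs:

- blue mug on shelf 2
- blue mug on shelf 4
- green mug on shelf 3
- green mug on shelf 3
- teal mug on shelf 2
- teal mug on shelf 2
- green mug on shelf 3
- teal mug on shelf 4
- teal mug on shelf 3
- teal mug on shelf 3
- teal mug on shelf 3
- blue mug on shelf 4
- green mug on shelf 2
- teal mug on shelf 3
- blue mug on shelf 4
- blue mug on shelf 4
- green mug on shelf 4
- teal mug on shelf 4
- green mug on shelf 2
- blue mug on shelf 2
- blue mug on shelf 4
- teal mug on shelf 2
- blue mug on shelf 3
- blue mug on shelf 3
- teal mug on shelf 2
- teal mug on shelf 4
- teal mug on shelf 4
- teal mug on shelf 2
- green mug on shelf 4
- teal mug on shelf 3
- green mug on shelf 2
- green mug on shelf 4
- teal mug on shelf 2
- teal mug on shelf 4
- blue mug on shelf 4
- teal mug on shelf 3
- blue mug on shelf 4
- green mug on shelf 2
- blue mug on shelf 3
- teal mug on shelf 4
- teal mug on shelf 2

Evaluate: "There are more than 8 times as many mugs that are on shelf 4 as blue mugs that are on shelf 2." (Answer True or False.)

There are 16 mugs on shelf 4.
There are 2 blue mugs on shelf 2.
The claim requires 16 > 8 × 2 = 16, which does not hold.

False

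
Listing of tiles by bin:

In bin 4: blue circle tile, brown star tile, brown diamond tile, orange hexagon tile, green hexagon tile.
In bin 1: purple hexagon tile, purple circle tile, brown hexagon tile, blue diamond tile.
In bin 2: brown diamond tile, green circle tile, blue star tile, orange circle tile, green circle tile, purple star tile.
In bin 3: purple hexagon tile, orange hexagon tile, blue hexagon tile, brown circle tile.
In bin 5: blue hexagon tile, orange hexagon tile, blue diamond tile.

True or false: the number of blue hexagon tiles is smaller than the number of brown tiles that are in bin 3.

blue hexagon tiles: 2.
brown tiles in bin 3: 1.
The claim requires 2 < 1, which does not hold.

False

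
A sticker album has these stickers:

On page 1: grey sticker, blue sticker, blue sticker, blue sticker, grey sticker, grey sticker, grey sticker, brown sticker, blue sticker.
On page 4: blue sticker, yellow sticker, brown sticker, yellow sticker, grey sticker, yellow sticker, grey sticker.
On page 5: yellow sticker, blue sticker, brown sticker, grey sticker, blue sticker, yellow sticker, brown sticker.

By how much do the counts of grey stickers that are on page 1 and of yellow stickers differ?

1

grey stickers on page 1: 4. yellow stickers: 5.
|4 − 5| = 5 − 4 = 1.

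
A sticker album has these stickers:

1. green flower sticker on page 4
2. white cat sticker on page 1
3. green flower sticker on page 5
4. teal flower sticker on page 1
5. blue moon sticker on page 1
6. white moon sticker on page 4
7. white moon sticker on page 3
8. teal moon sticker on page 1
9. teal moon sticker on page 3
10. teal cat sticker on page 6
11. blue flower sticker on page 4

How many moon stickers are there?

5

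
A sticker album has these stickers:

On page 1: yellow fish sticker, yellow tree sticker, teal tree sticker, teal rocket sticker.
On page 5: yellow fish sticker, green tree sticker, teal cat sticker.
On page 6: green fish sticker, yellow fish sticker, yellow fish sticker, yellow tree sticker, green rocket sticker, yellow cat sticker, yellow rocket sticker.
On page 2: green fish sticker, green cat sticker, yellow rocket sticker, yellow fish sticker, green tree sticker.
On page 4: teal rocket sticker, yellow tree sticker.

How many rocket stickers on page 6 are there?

2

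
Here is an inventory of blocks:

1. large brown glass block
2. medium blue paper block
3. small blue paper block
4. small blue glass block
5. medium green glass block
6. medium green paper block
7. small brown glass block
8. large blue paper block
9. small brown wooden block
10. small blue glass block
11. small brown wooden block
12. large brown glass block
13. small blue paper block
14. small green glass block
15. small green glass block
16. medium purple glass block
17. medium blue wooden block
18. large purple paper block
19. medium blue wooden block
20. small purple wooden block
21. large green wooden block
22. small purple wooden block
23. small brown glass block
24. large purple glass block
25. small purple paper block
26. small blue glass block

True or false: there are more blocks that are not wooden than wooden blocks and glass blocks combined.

False

There are 19 blocks that are not wooden.
wooden blocks: 7; glass blocks: 12; combined: 7 + 12 = 19.
The claim requires 19 > 19, which does not hold.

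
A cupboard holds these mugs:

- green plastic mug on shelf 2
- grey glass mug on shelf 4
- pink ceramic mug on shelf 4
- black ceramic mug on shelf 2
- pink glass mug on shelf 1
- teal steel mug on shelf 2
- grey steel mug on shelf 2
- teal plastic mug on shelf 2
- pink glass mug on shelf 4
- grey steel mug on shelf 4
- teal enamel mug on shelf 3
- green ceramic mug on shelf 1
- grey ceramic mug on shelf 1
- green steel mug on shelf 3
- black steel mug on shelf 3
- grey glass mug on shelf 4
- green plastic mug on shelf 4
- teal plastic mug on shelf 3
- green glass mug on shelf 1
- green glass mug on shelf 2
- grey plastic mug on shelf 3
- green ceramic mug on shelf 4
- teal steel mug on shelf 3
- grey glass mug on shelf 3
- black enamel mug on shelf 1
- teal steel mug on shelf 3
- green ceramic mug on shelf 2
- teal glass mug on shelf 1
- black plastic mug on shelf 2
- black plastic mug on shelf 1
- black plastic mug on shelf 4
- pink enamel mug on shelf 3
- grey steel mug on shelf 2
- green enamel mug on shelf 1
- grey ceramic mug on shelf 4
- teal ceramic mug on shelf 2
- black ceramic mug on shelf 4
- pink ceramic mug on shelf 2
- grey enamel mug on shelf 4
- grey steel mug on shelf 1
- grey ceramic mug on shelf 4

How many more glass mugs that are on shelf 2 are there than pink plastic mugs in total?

glass mugs on shelf 2: 1.
pink plastic mugs: 0.
1 − 0 = 1.

1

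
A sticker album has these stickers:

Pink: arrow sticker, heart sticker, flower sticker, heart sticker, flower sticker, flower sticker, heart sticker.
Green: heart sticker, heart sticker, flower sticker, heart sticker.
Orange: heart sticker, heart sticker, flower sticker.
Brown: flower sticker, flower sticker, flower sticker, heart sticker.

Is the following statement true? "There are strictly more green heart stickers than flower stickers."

|green heart stickers| = 3.
|flower stickers| = 8.
The claim requires 3 > 8, which does not hold.

False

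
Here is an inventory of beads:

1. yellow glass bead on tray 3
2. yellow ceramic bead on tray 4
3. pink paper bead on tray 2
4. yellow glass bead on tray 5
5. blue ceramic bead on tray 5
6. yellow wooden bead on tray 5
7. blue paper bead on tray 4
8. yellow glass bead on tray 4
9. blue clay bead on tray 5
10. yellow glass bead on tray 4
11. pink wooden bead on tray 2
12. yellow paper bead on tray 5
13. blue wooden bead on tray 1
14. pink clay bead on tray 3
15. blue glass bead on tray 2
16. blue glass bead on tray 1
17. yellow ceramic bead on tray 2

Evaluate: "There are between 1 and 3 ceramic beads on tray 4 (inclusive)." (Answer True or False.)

True

There is 1 ceramic bead on tray 4.
The claim requires 1 ≤ 1 ≤ 3, which holds.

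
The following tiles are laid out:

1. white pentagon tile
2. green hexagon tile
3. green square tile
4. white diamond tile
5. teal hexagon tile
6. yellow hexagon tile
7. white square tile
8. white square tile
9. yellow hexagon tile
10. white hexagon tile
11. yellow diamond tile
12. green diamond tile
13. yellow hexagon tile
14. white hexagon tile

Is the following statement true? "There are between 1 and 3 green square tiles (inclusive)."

green square tiles: 1.
The claim requires 1 ≤ 1 ≤ 3, which holds.

True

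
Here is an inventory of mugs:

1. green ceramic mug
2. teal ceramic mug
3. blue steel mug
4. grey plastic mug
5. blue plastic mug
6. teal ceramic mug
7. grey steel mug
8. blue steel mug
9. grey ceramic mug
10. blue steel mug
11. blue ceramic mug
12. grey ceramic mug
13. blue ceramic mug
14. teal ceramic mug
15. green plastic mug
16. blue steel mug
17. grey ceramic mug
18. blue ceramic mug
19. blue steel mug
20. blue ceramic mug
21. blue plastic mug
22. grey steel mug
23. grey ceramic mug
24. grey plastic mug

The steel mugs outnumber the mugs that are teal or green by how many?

2

steel mugs: 7.
mugs that are teal or green: 5.
7 − 5 = 2.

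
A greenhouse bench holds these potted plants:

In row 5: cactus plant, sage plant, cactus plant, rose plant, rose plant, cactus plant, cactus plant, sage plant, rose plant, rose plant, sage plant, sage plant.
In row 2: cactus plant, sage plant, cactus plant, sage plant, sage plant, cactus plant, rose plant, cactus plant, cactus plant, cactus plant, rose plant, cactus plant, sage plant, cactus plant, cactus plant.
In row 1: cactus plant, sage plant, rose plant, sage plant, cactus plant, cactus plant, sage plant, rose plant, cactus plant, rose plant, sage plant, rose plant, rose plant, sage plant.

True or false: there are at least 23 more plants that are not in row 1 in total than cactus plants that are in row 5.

True

|plants that are not in row 1| = 27.
|cactus plants in row 5| = 4.
The claim requires 27 − 4 = 23 ≥ 23, which holds.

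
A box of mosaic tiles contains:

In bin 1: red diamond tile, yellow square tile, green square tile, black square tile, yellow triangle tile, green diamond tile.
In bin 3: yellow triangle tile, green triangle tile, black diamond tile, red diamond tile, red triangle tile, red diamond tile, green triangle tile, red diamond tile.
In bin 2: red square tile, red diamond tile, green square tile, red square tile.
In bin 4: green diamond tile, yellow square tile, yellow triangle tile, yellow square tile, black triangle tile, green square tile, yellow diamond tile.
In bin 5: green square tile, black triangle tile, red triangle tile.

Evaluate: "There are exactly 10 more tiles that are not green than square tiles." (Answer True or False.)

True

There are 20 tiles that are not green.
There are 10 square tiles.
The claim requires 20 − 10 (= 10) to equal 10, which holds.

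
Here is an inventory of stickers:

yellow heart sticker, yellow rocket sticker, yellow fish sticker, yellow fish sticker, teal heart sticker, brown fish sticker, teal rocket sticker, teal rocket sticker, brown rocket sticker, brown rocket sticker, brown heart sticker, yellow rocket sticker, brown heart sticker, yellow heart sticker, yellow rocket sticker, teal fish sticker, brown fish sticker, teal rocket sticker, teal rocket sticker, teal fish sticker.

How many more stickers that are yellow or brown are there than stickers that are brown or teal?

stickers that are yellow or brown: 13.
stickers that are brown or teal: 13.
13 − 13 = 0.

0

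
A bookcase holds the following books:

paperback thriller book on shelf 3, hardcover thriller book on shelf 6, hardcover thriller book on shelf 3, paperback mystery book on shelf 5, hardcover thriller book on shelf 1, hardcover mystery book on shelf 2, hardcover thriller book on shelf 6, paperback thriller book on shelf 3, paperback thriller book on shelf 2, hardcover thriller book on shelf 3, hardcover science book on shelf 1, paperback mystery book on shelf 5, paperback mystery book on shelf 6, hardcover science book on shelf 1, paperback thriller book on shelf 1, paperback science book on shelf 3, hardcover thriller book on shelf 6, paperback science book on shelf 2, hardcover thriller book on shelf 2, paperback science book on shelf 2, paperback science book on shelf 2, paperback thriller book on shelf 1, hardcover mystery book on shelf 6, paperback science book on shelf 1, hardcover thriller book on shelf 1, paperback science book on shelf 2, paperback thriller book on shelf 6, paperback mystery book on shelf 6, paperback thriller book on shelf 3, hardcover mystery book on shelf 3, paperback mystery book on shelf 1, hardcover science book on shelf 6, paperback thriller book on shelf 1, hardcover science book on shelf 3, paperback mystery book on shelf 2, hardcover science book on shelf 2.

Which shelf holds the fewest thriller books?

Counts by shelf (restricted to thriller books): shelf 1→5, shelf 3→5, shelf 6→4, shelf 2→2, shelf 5→0.
The minimum is 0, held uniquely by shelf 5.

shelf 5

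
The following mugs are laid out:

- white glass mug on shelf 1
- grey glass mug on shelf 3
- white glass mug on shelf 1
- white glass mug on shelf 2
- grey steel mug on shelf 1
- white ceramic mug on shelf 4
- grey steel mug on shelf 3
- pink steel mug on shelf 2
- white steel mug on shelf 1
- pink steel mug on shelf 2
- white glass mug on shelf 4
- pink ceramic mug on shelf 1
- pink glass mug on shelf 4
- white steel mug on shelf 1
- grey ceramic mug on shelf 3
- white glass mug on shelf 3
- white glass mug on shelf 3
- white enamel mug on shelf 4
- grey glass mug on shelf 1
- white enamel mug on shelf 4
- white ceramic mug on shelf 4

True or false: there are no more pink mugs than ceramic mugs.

True

pink mugs: 4.
ceramic mugs: 4.
The claim requires 4 ≤ 4, which holds.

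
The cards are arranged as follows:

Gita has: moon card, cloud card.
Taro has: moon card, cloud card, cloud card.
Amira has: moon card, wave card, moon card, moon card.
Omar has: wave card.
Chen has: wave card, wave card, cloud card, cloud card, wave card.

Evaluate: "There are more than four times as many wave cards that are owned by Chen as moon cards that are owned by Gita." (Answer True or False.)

False

wave cards owned by Chen: 3.
moon cards owned by Gita: 1.
The claim requires 3 > 4 × 1 = 4, which does not hold.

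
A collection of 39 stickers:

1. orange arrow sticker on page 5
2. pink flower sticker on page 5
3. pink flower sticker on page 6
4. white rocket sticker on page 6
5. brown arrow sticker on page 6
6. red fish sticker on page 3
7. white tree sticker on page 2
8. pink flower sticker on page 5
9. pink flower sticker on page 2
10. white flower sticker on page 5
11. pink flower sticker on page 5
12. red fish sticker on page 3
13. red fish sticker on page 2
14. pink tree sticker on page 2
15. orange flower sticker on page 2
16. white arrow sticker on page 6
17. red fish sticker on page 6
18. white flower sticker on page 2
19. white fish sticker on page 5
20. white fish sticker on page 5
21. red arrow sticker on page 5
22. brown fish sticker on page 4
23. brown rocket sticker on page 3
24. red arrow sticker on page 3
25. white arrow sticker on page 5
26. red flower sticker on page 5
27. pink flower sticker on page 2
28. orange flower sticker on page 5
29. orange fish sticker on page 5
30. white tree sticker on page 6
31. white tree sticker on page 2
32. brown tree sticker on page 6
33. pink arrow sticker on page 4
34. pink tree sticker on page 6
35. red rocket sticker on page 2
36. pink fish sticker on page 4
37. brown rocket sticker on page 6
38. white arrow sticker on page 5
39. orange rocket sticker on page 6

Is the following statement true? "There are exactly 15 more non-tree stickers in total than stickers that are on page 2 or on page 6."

non-tree stickers: 33.
stickers on page 2 or on page 6: 19.
The claim requires 33 − 19 (= 14) to equal 15, which does not hold.

False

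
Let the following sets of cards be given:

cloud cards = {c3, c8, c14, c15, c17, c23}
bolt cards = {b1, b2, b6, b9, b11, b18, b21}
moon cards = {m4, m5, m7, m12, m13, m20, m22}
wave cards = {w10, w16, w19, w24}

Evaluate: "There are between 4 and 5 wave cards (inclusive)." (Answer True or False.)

There are 4 wave cards.
The claim requires 4 ≤ 4 ≤ 5, which holds.

True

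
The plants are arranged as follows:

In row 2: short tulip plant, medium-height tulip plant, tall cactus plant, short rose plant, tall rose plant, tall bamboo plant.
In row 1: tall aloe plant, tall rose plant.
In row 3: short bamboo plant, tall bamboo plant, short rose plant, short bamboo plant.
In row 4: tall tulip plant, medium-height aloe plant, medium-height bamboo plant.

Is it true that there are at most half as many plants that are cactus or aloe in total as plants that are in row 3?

There are 3 plants that are cactus or aloe.
There are 4 plants in row 3.
The claim requires 2 × 3 = 6 ≤ 4, which does not hold.

False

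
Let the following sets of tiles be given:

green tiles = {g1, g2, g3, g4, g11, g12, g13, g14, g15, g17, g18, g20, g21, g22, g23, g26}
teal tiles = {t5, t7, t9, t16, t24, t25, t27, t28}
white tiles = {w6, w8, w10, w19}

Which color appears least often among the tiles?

white

Counts by color: green 16, teal 8, white 4.
The minimum is 4, held uniquely by white.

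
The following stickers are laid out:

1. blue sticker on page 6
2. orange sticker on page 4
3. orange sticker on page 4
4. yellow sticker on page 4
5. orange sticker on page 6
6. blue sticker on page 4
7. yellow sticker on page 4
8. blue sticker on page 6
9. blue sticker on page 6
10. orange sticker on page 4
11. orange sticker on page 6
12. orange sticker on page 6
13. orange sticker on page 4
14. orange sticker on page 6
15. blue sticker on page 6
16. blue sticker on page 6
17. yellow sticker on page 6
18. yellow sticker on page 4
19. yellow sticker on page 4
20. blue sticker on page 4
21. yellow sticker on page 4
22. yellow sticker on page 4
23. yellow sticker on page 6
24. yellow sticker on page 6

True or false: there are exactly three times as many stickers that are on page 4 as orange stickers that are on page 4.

|stickers on page 4| = 12.
|orange stickers on page 4| = 4.
The claim requires 12 = 3 × 4 = 12, which holds.

True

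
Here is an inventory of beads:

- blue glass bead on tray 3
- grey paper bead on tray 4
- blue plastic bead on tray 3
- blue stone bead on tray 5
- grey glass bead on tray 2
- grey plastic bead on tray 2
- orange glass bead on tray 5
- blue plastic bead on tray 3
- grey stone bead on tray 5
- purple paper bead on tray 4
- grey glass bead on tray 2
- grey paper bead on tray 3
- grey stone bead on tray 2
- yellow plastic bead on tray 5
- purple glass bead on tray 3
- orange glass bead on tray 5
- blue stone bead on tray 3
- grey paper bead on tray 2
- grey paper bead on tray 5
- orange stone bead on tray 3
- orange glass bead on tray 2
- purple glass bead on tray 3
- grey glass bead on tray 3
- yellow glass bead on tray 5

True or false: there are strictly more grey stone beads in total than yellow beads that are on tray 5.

|grey stone beads| = 2.
|yellow beads on tray 5| = 2.
The claim requires 2 > 2, which does not hold.

False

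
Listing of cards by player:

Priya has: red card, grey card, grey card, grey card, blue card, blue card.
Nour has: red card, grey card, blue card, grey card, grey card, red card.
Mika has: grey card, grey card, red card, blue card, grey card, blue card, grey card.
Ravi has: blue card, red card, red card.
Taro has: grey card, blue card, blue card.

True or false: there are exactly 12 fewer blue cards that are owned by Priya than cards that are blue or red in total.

|blue cards owned by Priya| = 2.
|cards that are blue or red| = 14.
The claim requires 14 − 2 (= 12) to equal 12, which holds.

True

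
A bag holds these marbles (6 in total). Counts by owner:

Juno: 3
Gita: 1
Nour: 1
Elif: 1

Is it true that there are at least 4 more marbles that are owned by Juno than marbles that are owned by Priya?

False

|marbles owned by Juno| = 3.
|marbles owned by Priya| = 0.
The claim requires 3 − 0 = 3 ≥ 4, which does not hold.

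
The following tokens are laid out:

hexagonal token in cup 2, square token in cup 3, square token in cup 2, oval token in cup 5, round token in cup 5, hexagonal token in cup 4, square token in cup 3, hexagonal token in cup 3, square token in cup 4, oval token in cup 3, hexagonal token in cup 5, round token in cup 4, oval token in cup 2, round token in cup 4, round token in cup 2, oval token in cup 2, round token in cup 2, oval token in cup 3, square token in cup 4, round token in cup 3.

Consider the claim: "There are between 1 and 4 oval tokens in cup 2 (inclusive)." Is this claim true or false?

|oval tokens in cup 2| = 2.
The claim requires 1 ≤ 2 ≤ 4, which holds.

True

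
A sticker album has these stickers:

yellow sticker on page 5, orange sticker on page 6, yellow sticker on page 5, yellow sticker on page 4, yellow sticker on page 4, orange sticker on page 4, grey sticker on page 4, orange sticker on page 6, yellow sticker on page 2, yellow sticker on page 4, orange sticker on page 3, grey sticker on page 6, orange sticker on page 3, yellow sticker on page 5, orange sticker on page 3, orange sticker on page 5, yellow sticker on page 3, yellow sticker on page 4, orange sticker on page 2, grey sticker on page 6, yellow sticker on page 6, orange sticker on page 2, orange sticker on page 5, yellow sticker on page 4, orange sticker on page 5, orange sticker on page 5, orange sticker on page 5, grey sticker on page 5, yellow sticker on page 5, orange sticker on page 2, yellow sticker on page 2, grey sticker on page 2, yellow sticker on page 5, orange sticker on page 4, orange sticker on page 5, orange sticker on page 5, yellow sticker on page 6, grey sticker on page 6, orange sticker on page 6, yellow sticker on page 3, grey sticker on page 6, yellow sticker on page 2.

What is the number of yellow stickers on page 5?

5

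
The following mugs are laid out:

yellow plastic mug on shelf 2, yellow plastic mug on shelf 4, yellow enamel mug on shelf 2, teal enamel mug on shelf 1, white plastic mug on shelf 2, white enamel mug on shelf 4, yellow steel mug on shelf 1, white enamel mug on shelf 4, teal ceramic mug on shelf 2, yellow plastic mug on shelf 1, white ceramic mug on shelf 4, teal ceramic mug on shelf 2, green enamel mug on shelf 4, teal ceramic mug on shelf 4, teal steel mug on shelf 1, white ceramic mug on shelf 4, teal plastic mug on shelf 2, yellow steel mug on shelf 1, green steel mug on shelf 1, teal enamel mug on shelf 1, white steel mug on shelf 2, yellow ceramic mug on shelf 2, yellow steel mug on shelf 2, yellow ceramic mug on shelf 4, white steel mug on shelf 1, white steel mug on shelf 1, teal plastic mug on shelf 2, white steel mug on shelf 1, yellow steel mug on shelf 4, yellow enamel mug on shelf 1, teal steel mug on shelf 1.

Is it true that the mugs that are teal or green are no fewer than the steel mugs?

True

|mugs that are teal or green| = 11.
|steel mugs| = 11.
The claim requires 11 ≥ 11, which holds.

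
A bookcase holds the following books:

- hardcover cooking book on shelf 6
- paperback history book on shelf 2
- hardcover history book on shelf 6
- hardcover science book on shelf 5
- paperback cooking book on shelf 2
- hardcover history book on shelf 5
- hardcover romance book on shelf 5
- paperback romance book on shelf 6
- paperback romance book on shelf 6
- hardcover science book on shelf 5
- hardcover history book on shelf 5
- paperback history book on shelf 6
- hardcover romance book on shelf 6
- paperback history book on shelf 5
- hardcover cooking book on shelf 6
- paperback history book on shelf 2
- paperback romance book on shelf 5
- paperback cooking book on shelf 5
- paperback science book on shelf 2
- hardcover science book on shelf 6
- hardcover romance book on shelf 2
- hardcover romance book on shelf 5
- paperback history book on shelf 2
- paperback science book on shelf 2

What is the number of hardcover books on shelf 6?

5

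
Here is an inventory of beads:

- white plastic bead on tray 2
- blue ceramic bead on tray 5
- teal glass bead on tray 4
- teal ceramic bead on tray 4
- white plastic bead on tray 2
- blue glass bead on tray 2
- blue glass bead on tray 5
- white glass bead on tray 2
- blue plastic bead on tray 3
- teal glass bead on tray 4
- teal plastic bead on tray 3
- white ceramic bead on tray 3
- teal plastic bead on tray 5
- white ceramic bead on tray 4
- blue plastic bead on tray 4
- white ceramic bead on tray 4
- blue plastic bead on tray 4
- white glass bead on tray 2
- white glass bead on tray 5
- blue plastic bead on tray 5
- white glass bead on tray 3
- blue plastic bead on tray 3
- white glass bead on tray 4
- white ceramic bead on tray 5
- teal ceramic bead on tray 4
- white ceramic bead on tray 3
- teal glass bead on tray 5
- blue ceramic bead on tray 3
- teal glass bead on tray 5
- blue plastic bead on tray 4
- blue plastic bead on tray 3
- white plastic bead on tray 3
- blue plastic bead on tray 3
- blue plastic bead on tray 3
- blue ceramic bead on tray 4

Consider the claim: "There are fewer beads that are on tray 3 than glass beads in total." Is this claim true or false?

False

beads on tray 3: 11.
glass beads: 11.
The claim requires 11 < 11, which does not hold.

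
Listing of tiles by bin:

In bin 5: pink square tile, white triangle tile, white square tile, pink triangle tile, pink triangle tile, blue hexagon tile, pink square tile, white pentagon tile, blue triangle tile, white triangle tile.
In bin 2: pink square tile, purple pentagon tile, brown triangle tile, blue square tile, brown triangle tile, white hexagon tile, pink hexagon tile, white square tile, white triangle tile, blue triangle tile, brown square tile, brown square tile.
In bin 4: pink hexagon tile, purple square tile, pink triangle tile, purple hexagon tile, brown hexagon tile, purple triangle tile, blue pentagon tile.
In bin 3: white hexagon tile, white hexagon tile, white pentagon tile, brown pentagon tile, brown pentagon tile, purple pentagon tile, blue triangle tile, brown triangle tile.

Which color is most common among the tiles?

Counts by color: white 10, pink 8, brown 8, blue 6, purple 5.
The maximum is 10, held uniquely by white.

white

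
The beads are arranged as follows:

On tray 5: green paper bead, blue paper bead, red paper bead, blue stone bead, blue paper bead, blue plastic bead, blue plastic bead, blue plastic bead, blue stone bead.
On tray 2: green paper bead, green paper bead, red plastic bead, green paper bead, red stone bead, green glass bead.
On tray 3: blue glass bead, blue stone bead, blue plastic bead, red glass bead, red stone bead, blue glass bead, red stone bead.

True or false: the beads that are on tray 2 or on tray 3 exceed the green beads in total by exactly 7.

False

There are 13 beads on tray 2 or on tray 3.
There are 5 green beads.
The claim requires 13 − 5 (= 8) to equal 7, which does not hold.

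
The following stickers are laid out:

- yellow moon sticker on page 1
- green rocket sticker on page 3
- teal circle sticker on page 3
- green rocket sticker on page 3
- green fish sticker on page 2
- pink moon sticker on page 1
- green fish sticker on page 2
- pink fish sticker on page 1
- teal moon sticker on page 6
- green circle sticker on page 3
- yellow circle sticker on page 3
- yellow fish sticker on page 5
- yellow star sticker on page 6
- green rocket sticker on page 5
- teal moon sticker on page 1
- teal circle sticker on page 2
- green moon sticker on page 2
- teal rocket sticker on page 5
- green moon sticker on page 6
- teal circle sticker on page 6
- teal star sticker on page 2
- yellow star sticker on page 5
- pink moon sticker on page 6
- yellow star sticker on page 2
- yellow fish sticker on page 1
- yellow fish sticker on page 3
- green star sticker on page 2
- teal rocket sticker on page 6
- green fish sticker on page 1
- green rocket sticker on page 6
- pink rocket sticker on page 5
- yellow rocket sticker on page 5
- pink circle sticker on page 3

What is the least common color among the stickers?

Counts by color: green 11, yellow 9, teal 8, pink 5.
The minimum is 5, held uniquely by pink.

pink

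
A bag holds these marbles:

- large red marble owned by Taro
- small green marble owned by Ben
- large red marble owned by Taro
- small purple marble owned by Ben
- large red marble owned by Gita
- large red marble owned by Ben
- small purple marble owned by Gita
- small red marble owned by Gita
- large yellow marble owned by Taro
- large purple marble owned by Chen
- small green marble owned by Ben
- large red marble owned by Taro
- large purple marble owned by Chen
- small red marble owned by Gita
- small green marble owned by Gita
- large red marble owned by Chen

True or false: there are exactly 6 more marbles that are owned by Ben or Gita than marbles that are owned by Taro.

marbles owned by Ben or Gita: 9.
marbles owned by Taro: 4.
The claim requires 9 − 4 (= 5) to equal 6, which does not hold.

False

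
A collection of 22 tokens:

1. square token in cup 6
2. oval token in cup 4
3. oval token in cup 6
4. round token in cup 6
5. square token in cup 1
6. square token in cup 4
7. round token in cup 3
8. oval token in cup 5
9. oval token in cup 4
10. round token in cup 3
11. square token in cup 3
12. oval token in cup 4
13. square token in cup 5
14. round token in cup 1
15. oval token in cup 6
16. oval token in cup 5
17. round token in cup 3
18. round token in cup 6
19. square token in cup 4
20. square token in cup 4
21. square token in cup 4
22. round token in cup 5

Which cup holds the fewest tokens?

cup 1

Counts by cup: cup 4→7, cup 6→5, cup 5→4, cup 3→4, cup 1→2.
The minimum is 2, held uniquely by cup 1.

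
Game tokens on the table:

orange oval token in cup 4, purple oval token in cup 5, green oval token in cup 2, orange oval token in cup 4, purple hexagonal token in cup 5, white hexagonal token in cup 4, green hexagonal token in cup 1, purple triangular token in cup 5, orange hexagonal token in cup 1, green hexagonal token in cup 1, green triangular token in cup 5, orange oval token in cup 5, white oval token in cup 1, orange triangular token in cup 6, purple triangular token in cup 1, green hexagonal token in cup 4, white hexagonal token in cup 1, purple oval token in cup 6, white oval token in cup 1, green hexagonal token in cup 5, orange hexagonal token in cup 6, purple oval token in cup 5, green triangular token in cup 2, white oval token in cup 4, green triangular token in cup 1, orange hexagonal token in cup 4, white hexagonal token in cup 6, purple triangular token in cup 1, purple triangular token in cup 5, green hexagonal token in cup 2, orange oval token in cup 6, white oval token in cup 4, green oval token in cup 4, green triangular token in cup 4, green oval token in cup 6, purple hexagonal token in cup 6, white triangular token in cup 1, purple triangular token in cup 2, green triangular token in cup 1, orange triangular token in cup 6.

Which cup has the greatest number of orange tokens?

Counts by cup (restricted to orange tokens): cup 6→4, cup 4→3, cup 5→1, cup 1→1, cup 2→0.
The maximum is 4, held uniquely by cup 6.

cup 6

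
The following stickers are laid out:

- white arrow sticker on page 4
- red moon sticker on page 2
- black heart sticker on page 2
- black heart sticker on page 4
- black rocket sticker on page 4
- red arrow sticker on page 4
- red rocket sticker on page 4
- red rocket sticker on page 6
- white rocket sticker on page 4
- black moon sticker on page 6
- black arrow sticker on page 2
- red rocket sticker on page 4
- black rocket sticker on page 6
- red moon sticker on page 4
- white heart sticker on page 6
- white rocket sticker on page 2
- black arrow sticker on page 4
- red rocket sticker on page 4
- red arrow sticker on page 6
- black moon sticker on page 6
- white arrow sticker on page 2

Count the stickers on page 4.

10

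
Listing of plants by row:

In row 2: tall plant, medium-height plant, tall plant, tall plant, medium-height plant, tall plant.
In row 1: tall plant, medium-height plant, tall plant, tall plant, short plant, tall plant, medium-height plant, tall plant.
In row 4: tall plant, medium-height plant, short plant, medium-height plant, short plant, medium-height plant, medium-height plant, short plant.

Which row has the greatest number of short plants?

Counts by row (restricted to short plants): row 4→3, row 1→1, row 2→0.
The maximum is 3, held uniquely by row 4.

row 4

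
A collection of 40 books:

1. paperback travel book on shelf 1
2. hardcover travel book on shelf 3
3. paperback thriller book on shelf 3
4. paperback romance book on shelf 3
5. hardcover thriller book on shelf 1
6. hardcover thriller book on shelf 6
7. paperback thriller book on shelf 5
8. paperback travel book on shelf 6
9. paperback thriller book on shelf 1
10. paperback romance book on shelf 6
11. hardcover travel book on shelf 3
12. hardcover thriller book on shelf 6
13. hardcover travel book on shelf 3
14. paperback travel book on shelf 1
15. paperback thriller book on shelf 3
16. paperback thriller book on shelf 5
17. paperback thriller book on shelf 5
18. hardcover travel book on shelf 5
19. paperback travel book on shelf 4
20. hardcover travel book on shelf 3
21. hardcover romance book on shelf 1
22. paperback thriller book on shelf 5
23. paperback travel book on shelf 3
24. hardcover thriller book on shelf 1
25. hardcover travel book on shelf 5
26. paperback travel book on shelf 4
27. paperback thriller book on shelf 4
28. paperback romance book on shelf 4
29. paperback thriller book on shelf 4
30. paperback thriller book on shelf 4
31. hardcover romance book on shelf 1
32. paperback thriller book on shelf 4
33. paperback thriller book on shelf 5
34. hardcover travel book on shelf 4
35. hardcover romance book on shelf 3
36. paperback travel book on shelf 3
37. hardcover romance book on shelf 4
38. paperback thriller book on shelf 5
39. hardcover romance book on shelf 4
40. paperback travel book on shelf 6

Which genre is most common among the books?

thriller

Counts by genre: thriller 17, travel 15, romance 8.
The maximum is 17, held uniquely by thriller.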